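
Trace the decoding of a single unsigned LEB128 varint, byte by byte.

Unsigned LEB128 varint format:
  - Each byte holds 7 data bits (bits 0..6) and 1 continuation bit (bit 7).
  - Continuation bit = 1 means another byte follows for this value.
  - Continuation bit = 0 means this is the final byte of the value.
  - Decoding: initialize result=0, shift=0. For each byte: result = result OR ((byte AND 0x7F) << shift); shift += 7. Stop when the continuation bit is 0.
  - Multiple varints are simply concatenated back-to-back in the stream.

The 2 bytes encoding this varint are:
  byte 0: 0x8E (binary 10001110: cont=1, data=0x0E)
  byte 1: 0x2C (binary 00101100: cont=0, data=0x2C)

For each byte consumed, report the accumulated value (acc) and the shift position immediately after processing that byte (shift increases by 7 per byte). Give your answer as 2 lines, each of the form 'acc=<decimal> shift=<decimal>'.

byte 0=0x8E: payload=0x0E=14, contrib = 14<<0 = 14; acc -> 14, shift -> 7
byte 1=0x2C: payload=0x2C=44, contrib = 44<<7 = 5632; acc -> 5646, shift -> 14

Answer: acc=14 shift=7
acc=5646 shift=14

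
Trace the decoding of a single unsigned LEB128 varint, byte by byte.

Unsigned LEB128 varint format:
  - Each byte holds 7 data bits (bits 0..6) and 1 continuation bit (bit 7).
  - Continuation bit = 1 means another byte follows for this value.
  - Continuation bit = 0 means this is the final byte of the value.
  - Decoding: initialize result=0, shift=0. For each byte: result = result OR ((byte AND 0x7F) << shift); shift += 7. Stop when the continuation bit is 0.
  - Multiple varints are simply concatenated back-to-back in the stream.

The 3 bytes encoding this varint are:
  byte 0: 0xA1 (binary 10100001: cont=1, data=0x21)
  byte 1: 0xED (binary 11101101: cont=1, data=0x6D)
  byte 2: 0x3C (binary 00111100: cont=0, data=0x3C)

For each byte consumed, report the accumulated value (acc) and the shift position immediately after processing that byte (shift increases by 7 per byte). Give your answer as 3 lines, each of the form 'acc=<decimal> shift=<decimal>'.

Answer: acc=33 shift=7
acc=13985 shift=14
acc=997025 shift=21

Derivation:
byte 0=0xA1: payload=0x21=33, contrib = 33<<0 = 33; acc -> 33, shift -> 7
byte 1=0xED: payload=0x6D=109, contrib = 109<<7 = 13952; acc -> 13985, shift -> 14
byte 2=0x3C: payload=0x3C=60, contrib = 60<<14 = 983040; acc -> 997025, shift -> 21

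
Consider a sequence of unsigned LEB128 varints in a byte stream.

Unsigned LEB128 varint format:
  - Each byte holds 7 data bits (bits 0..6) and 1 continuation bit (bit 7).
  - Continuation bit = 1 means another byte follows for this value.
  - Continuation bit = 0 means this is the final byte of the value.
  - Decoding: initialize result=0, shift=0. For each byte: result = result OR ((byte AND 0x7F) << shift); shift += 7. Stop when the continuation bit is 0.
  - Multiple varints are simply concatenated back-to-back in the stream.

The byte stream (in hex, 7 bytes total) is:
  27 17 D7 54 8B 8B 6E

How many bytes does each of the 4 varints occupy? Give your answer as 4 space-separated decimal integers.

Answer: 1 1 2 3

Derivation:
  byte[0]=0x27 cont=0 payload=0x27=39: acc |= 39<<0 -> acc=39 shift=7 [end]
Varint 1: bytes[0:1] = 27 -> value 39 (1 byte(s))
  byte[1]=0x17 cont=0 payload=0x17=23: acc |= 23<<0 -> acc=23 shift=7 [end]
Varint 2: bytes[1:2] = 17 -> value 23 (1 byte(s))
  byte[2]=0xD7 cont=1 payload=0x57=87: acc |= 87<<0 -> acc=87 shift=7
  byte[3]=0x54 cont=0 payload=0x54=84: acc |= 84<<7 -> acc=10839 shift=14 [end]
Varint 3: bytes[2:4] = D7 54 -> value 10839 (2 byte(s))
  byte[4]=0x8B cont=1 payload=0x0B=11: acc |= 11<<0 -> acc=11 shift=7
  byte[5]=0x8B cont=1 payload=0x0B=11: acc |= 11<<7 -> acc=1419 shift=14
  byte[6]=0x6E cont=0 payload=0x6E=110: acc |= 110<<14 -> acc=1803659 shift=21 [end]
Varint 4: bytes[4:7] = 8B 8B 6E -> value 1803659 (3 byte(s))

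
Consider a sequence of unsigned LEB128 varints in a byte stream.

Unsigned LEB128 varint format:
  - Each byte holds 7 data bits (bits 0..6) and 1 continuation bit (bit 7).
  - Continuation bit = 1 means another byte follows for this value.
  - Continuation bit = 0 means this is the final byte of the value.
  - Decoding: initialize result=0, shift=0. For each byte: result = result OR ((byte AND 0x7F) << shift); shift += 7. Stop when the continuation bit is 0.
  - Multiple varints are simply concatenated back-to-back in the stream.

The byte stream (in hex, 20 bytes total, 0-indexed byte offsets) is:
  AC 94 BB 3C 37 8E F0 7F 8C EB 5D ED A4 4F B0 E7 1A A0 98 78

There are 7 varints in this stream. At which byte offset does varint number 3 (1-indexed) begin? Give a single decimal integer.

Answer: 5

Derivation:
  byte[0]=0xAC cont=1 payload=0x2C=44: acc |= 44<<0 -> acc=44 shift=7
  byte[1]=0x94 cont=1 payload=0x14=20: acc |= 20<<7 -> acc=2604 shift=14
  byte[2]=0xBB cont=1 payload=0x3B=59: acc |= 59<<14 -> acc=969260 shift=21
  byte[3]=0x3C cont=0 payload=0x3C=60: acc |= 60<<21 -> acc=126798380 shift=28 [end]
Varint 1: bytes[0:4] = AC 94 BB 3C -> value 126798380 (4 byte(s))
  byte[4]=0x37 cont=0 payload=0x37=55: acc |= 55<<0 -> acc=55 shift=7 [end]
Varint 2: bytes[4:5] = 37 -> value 55 (1 byte(s))
  byte[5]=0x8E cont=1 payload=0x0E=14: acc |= 14<<0 -> acc=14 shift=7
  byte[6]=0xF0 cont=1 payload=0x70=112: acc |= 112<<7 -> acc=14350 shift=14
  byte[7]=0x7F cont=0 payload=0x7F=127: acc |= 127<<14 -> acc=2095118 shift=21 [end]
Varint 3: bytes[5:8] = 8E F0 7F -> value 2095118 (3 byte(s))
  byte[8]=0x8C cont=1 payload=0x0C=12: acc |= 12<<0 -> acc=12 shift=7
  byte[9]=0xEB cont=1 payload=0x6B=107: acc |= 107<<7 -> acc=13708 shift=14
  byte[10]=0x5D cont=0 payload=0x5D=93: acc |= 93<<14 -> acc=1537420 shift=21 [end]
Varint 4: bytes[8:11] = 8C EB 5D -> value 1537420 (3 byte(s))
  byte[11]=0xED cont=1 payload=0x6D=109: acc |= 109<<0 -> acc=109 shift=7
  byte[12]=0xA4 cont=1 payload=0x24=36: acc |= 36<<7 -> acc=4717 shift=14
  byte[13]=0x4F cont=0 payload=0x4F=79: acc |= 79<<14 -> acc=1299053 shift=21 [end]
Varint 5: bytes[11:14] = ED A4 4F -> value 1299053 (3 byte(s))
  byte[14]=0xB0 cont=1 payload=0x30=48: acc |= 48<<0 -> acc=48 shift=7
  byte[15]=0xE7 cont=1 payload=0x67=103: acc |= 103<<7 -> acc=13232 shift=14
  byte[16]=0x1A cont=0 payload=0x1A=26: acc |= 26<<14 -> acc=439216 shift=21 [end]
Varint 6: bytes[14:17] = B0 E7 1A -> value 439216 (3 byte(s))
  byte[17]=0xA0 cont=1 payload=0x20=32: acc |= 32<<0 -> acc=32 shift=7
  byte[18]=0x98 cont=1 payload=0x18=24: acc |= 24<<7 -> acc=3104 shift=14
  byte[19]=0x78 cont=0 payload=0x78=120: acc |= 120<<14 -> acc=1969184 shift=21 [end]
Varint 7: bytes[17:20] = A0 98 78 -> value 1969184 (3 byte(s))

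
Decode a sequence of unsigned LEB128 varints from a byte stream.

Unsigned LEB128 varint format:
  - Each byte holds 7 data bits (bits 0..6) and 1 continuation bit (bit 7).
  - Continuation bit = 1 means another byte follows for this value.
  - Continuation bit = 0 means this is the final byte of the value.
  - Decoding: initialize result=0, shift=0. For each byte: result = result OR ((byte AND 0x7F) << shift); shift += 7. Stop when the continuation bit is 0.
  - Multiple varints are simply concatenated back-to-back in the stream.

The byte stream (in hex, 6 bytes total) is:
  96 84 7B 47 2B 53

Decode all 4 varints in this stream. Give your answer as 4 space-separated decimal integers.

Answer: 2015766 71 43 83

Derivation:
  byte[0]=0x96 cont=1 payload=0x16=22: acc |= 22<<0 -> acc=22 shift=7
  byte[1]=0x84 cont=1 payload=0x04=4: acc |= 4<<7 -> acc=534 shift=14
  byte[2]=0x7B cont=0 payload=0x7B=123: acc |= 123<<14 -> acc=2015766 shift=21 [end]
Varint 1: bytes[0:3] = 96 84 7B -> value 2015766 (3 byte(s))
  byte[3]=0x47 cont=0 payload=0x47=71: acc |= 71<<0 -> acc=71 shift=7 [end]
Varint 2: bytes[3:4] = 47 -> value 71 (1 byte(s))
  byte[4]=0x2B cont=0 payload=0x2B=43: acc |= 43<<0 -> acc=43 shift=7 [end]
Varint 3: bytes[4:5] = 2B -> value 43 (1 byte(s))
  byte[5]=0x53 cont=0 payload=0x53=83: acc |= 83<<0 -> acc=83 shift=7 [end]
Varint 4: bytes[5:6] = 53 -> value 83 (1 byte(s))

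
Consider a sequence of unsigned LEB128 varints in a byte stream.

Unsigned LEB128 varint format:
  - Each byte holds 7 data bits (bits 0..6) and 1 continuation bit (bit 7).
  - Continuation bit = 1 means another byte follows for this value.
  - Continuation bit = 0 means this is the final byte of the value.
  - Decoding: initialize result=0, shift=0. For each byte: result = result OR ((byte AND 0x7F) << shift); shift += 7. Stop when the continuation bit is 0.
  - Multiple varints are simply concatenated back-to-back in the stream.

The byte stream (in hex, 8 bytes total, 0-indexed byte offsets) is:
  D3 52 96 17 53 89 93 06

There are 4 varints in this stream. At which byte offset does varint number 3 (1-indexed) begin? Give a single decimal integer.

Answer: 4

Derivation:
  byte[0]=0xD3 cont=1 payload=0x53=83: acc |= 83<<0 -> acc=83 shift=7
  byte[1]=0x52 cont=0 payload=0x52=82: acc |= 82<<7 -> acc=10579 shift=14 [end]
Varint 1: bytes[0:2] = D3 52 -> value 10579 (2 byte(s))
  byte[2]=0x96 cont=1 payload=0x16=22: acc |= 22<<0 -> acc=22 shift=7
  byte[3]=0x17 cont=0 payload=0x17=23: acc |= 23<<7 -> acc=2966 shift=14 [end]
Varint 2: bytes[2:4] = 96 17 -> value 2966 (2 byte(s))
  byte[4]=0x53 cont=0 payload=0x53=83: acc |= 83<<0 -> acc=83 shift=7 [end]
Varint 3: bytes[4:5] = 53 -> value 83 (1 byte(s))
  byte[5]=0x89 cont=1 payload=0x09=9: acc |= 9<<0 -> acc=9 shift=7
  byte[6]=0x93 cont=1 payload=0x13=19: acc |= 19<<7 -> acc=2441 shift=14
  byte[7]=0x06 cont=0 payload=0x06=6: acc |= 6<<14 -> acc=100745 shift=21 [end]
Varint 4: bytes[5:8] = 89 93 06 -> value 100745 (3 byte(s))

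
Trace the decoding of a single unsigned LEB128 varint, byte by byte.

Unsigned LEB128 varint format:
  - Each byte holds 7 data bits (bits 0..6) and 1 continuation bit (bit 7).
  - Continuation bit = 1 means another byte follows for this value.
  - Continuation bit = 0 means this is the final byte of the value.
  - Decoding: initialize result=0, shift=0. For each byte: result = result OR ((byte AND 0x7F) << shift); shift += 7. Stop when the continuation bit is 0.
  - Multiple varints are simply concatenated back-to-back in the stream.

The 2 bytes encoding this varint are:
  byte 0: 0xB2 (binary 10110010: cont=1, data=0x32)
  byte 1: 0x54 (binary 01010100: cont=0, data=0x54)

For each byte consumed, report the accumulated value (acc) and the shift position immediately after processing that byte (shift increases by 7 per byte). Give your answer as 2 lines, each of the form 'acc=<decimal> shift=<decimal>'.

byte 0=0xB2: payload=0x32=50, contrib = 50<<0 = 50; acc -> 50, shift -> 7
byte 1=0x54: payload=0x54=84, contrib = 84<<7 = 10752; acc -> 10802, shift -> 14

Answer: acc=50 shift=7
acc=10802 shift=14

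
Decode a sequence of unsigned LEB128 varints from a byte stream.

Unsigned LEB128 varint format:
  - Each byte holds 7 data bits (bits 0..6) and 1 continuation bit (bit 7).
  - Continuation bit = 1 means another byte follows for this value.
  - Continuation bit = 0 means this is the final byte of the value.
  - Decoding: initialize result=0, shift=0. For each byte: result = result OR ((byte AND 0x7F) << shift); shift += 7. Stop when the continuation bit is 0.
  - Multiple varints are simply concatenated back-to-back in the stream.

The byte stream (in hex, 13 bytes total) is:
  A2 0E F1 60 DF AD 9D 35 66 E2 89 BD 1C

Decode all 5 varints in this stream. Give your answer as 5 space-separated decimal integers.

  byte[0]=0xA2 cont=1 payload=0x22=34: acc |= 34<<0 -> acc=34 shift=7
  byte[1]=0x0E cont=0 payload=0x0E=14: acc |= 14<<7 -> acc=1826 shift=14 [end]
Varint 1: bytes[0:2] = A2 0E -> value 1826 (2 byte(s))
  byte[2]=0xF1 cont=1 payload=0x71=113: acc |= 113<<0 -> acc=113 shift=7
  byte[3]=0x60 cont=0 payload=0x60=96: acc |= 96<<7 -> acc=12401 shift=14 [end]
Varint 2: bytes[2:4] = F1 60 -> value 12401 (2 byte(s))
  byte[4]=0xDF cont=1 payload=0x5F=95: acc |= 95<<0 -> acc=95 shift=7
  byte[5]=0xAD cont=1 payload=0x2D=45: acc |= 45<<7 -> acc=5855 shift=14
  byte[6]=0x9D cont=1 payload=0x1D=29: acc |= 29<<14 -> acc=480991 shift=21
  byte[7]=0x35 cont=0 payload=0x35=53: acc |= 53<<21 -> acc=111630047 shift=28 [end]
Varint 3: bytes[4:8] = DF AD 9D 35 -> value 111630047 (4 byte(s))
  byte[8]=0x66 cont=0 payload=0x66=102: acc |= 102<<0 -> acc=102 shift=7 [end]
Varint 4: bytes[8:9] = 66 -> value 102 (1 byte(s))
  byte[9]=0xE2 cont=1 payload=0x62=98: acc |= 98<<0 -> acc=98 shift=7
  byte[10]=0x89 cont=1 payload=0x09=9: acc |= 9<<7 -> acc=1250 shift=14
  byte[11]=0xBD cont=1 payload=0x3D=61: acc |= 61<<14 -> acc=1000674 shift=21
  byte[12]=0x1C cont=0 payload=0x1C=28: acc |= 28<<21 -> acc=59720930 shift=28 [end]
Varint 5: bytes[9:13] = E2 89 BD 1C -> value 59720930 (4 byte(s))

Answer: 1826 12401 111630047 102 59720930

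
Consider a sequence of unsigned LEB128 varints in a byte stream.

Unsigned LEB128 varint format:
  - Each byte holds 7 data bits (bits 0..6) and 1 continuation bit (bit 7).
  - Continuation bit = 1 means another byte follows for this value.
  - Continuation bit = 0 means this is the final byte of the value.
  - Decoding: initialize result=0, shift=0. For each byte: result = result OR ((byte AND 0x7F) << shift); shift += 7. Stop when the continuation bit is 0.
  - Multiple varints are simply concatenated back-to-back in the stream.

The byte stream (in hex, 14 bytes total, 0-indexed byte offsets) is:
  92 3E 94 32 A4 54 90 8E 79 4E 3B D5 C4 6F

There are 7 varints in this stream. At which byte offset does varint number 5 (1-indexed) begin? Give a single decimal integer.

Answer: 9

Derivation:
  byte[0]=0x92 cont=1 payload=0x12=18: acc |= 18<<0 -> acc=18 shift=7
  byte[1]=0x3E cont=0 payload=0x3E=62: acc |= 62<<7 -> acc=7954 shift=14 [end]
Varint 1: bytes[0:2] = 92 3E -> value 7954 (2 byte(s))
  byte[2]=0x94 cont=1 payload=0x14=20: acc |= 20<<0 -> acc=20 shift=7
  byte[3]=0x32 cont=0 payload=0x32=50: acc |= 50<<7 -> acc=6420 shift=14 [end]
Varint 2: bytes[2:4] = 94 32 -> value 6420 (2 byte(s))
  byte[4]=0xA4 cont=1 payload=0x24=36: acc |= 36<<0 -> acc=36 shift=7
  byte[5]=0x54 cont=0 payload=0x54=84: acc |= 84<<7 -> acc=10788 shift=14 [end]
Varint 3: bytes[4:6] = A4 54 -> value 10788 (2 byte(s))
  byte[6]=0x90 cont=1 payload=0x10=16: acc |= 16<<0 -> acc=16 shift=7
  byte[7]=0x8E cont=1 payload=0x0E=14: acc |= 14<<7 -> acc=1808 shift=14
  byte[8]=0x79 cont=0 payload=0x79=121: acc |= 121<<14 -> acc=1984272 shift=21 [end]
Varint 4: bytes[6:9] = 90 8E 79 -> value 1984272 (3 byte(s))
  byte[9]=0x4E cont=0 payload=0x4E=78: acc |= 78<<0 -> acc=78 shift=7 [end]
Varint 5: bytes[9:10] = 4E -> value 78 (1 byte(s))
  byte[10]=0x3B cont=0 payload=0x3B=59: acc |= 59<<0 -> acc=59 shift=7 [end]
Varint 6: bytes[10:11] = 3B -> value 59 (1 byte(s))
  byte[11]=0xD5 cont=1 payload=0x55=85: acc |= 85<<0 -> acc=85 shift=7
  byte[12]=0xC4 cont=1 payload=0x44=68: acc |= 68<<7 -> acc=8789 shift=14
  byte[13]=0x6F cont=0 payload=0x6F=111: acc |= 111<<14 -> acc=1827413 shift=21 [end]
Varint 7: bytes[11:14] = D5 C4 6F -> value 1827413 (3 byte(s))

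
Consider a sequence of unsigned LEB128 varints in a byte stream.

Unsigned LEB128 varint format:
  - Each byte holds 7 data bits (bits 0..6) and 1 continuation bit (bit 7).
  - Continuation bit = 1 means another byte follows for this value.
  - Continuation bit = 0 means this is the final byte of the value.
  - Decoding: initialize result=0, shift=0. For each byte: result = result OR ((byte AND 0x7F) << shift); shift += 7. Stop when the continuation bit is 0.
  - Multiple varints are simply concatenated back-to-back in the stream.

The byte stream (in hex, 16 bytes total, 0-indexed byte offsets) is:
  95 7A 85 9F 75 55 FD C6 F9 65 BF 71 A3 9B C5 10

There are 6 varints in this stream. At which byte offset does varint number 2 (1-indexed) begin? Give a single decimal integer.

  byte[0]=0x95 cont=1 payload=0x15=21: acc |= 21<<0 -> acc=21 shift=7
  byte[1]=0x7A cont=0 payload=0x7A=122: acc |= 122<<7 -> acc=15637 shift=14 [end]
Varint 1: bytes[0:2] = 95 7A -> value 15637 (2 byte(s))
  byte[2]=0x85 cont=1 payload=0x05=5: acc |= 5<<0 -> acc=5 shift=7
  byte[3]=0x9F cont=1 payload=0x1F=31: acc |= 31<<7 -> acc=3973 shift=14
  byte[4]=0x75 cont=0 payload=0x75=117: acc |= 117<<14 -> acc=1920901 shift=21 [end]
Varint 2: bytes[2:5] = 85 9F 75 -> value 1920901 (3 byte(s))
  byte[5]=0x55 cont=0 payload=0x55=85: acc |= 85<<0 -> acc=85 shift=7 [end]
Varint 3: bytes[5:6] = 55 -> value 85 (1 byte(s))
  byte[6]=0xFD cont=1 payload=0x7D=125: acc |= 125<<0 -> acc=125 shift=7
  byte[7]=0xC6 cont=1 payload=0x46=70: acc |= 70<<7 -> acc=9085 shift=14
  byte[8]=0xF9 cont=1 payload=0x79=121: acc |= 121<<14 -> acc=1991549 shift=21
  byte[9]=0x65 cont=0 payload=0x65=101: acc |= 101<<21 -> acc=213803901 shift=28 [end]
Varint 4: bytes[6:10] = FD C6 F9 65 -> value 213803901 (4 byte(s))
  byte[10]=0xBF cont=1 payload=0x3F=63: acc |= 63<<0 -> acc=63 shift=7
  byte[11]=0x71 cont=0 payload=0x71=113: acc |= 113<<7 -> acc=14527 shift=14 [end]
Varint 5: bytes[10:12] = BF 71 -> value 14527 (2 byte(s))
  byte[12]=0xA3 cont=1 payload=0x23=35: acc |= 35<<0 -> acc=35 shift=7
  byte[13]=0x9B cont=1 payload=0x1B=27: acc |= 27<<7 -> acc=3491 shift=14
  byte[14]=0xC5 cont=1 payload=0x45=69: acc |= 69<<14 -> acc=1133987 shift=21
  byte[15]=0x10 cont=0 payload=0x10=16: acc |= 16<<21 -> acc=34688419 shift=28 [end]
Varint 6: bytes[12:16] = A3 9B C5 10 -> value 34688419 (4 byte(s))

Answer: 2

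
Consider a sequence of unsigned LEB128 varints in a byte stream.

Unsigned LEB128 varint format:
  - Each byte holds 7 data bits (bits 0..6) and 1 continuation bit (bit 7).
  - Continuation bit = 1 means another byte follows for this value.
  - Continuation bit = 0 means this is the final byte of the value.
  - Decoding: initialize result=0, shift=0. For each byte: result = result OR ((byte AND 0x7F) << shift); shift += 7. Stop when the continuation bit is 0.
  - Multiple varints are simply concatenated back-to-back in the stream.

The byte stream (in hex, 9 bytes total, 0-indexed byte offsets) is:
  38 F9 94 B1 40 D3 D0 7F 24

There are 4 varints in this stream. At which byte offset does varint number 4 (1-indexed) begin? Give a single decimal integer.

  byte[0]=0x38 cont=0 payload=0x38=56: acc |= 56<<0 -> acc=56 shift=7 [end]
Varint 1: bytes[0:1] = 38 -> value 56 (1 byte(s))
  byte[1]=0xF9 cont=1 payload=0x79=121: acc |= 121<<0 -> acc=121 shift=7
  byte[2]=0x94 cont=1 payload=0x14=20: acc |= 20<<7 -> acc=2681 shift=14
  byte[3]=0xB1 cont=1 payload=0x31=49: acc |= 49<<14 -> acc=805497 shift=21
  byte[4]=0x40 cont=0 payload=0x40=64: acc |= 64<<21 -> acc=135023225 shift=28 [end]
Varint 2: bytes[1:5] = F9 94 B1 40 -> value 135023225 (4 byte(s))
  byte[5]=0xD3 cont=1 payload=0x53=83: acc |= 83<<0 -> acc=83 shift=7
  byte[6]=0xD0 cont=1 payload=0x50=80: acc |= 80<<7 -> acc=10323 shift=14
  byte[7]=0x7F cont=0 payload=0x7F=127: acc |= 127<<14 -> acc=2091091 shift=21 [end]
Varint 3: bytes[5:8] = D3 D0 7F -> value 2091091 (3 byte(s))
  byte[8]=0x24 cont=0 payload=0x24=36: acc |= 36<<0 -> acc=36 shift=7 [end]
Varint 4: bytes[8:9] = 24 -> value 36 (1 byte(s))

Answer: 8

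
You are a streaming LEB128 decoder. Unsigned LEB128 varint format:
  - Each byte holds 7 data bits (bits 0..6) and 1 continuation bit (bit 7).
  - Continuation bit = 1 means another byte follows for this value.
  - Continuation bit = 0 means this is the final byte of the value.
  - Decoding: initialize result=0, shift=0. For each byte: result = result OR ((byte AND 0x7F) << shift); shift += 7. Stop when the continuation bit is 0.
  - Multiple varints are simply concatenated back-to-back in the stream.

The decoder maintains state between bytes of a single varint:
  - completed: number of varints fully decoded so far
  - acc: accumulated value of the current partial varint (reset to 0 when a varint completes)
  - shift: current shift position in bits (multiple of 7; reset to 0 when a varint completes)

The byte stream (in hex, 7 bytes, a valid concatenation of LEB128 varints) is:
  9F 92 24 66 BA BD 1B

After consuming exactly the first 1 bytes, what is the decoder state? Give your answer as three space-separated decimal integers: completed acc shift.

Answer: 0 31 7

Derivation:
byte[0]=0x9F cont=1 payload=0x1F: acc |= 31<<0 -> completed=0 acc=31 shift=7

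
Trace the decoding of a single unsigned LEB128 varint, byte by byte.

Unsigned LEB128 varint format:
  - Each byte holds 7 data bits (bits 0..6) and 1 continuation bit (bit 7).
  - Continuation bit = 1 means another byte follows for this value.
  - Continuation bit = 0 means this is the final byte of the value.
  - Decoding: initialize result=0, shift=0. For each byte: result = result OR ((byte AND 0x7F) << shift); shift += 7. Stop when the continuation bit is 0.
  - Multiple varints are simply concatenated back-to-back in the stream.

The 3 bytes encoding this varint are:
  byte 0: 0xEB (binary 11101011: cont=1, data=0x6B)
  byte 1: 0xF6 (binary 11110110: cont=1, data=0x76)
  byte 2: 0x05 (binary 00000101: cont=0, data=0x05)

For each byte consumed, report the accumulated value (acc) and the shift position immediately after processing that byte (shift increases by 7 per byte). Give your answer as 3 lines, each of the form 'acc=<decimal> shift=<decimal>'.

Answer: acc=107 shift=7
acc=15211 shift=14
acc=97131 shift=21

Derivation:
byte 0=0xEB: payload=0x6B=107, contrib = 107<<0 = 107; acc -> 107, shift -> 7
byte 1=0xF6: payload=0x76=118, contrib = 118<<7 = 15104; acc -> 15211, shift -> 14
byte 2=0x05: payload=0x05=5, contrib = 5<<14 = 81920; acc -> 97131, shift -> 21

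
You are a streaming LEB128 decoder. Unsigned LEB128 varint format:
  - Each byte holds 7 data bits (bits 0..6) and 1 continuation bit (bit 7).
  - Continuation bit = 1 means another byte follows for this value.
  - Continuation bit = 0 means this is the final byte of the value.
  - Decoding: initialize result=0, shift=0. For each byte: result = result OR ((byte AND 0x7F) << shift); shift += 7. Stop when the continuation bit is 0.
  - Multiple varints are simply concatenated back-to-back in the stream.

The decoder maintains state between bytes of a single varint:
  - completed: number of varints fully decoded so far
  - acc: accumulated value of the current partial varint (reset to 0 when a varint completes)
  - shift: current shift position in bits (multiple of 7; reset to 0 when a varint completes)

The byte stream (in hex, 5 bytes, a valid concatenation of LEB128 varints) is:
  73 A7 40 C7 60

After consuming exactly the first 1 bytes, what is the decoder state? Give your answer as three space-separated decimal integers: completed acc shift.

Answer: 1 0 0

Derivation:
byte[0]=0x73 cont=0 payload=0x73: varint #1 complete (value=115); reset -> completed=1 acc=0 shift=0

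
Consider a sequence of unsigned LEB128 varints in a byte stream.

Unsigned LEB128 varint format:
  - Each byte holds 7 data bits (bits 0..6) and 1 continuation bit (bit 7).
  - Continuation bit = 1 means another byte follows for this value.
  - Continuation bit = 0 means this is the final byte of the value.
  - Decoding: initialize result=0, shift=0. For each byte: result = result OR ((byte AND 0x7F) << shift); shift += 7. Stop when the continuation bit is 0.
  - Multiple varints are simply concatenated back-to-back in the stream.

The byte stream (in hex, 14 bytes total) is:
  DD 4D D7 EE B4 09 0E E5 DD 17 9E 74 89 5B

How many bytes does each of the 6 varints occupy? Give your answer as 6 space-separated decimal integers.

  byte[0]=0xDD cont=1 payload=0x5D=93: acc |= 93<<0 -> acc=93 shift=7
  byte[1]=0x4D cont=0 payload=0x4D=77: acc |= 77<<7 -> acc=9949 shift=14 [end]
Varint 1: bytes[0:2] = DD 4D -> value 9949 (2 byte(s))
  byte[2]=0xD7 cont=1 payload=0x57=87: acc |= 87<<0 -> acc=87 shift=7
  byte[3]=0xEE cont=1 payload=0x6E=110: acc |= 110<<7 -> acc=14167 shift=14
  byte[4]=0xB4 cont=1 payload=0x34=52: acc |= 52<<14 -> acc=866135 shift=21
  byte[5]=0x09 cont=0 payload=0x09=9: acc |= 9<<21 -> acc=19740503 shift=28 [end]
Varint 2: bytes[2:6] = D7 EE B4 09 -> value 19740503 (4 byte(s))
  byte[6]=0x0E cont=0 payload=0x0E=14: acc |= 14<<0 -> acc=14 shift=7 [end]
Varint 3: bytes[6:7] = 0E -> value 14 (1 byte(s))
  byte[7]=0xE5 cont=1 payload=0x65=101: acc |= 101<<0 -> acc=101 shift=7
  byte[8]=0xDD cont=1 payload=0x5D=93: acc |= 93<<7 -> acc=12005 shift=14
  byte[9]=0x17 cont=0 payload=0x17=23: acc |= 23<<14 -> acc=388837 shift=21 [end]
Varint 4: bytes[7:10] = E5 DD 17 -> value 388837 (3 byte(s))
  byte[10]=0x9E cont=1 payload=0x1E=30: acc |= 30<<0 -> acc=30 shift=7
  byte[11]=0x74 cont=0 payload=0x74=116: acc |= 116<<7 -> acc=14878 shift=14 [end]
Varint 5: bytes[10:12] = 9E 74 -> value 14878 (2 byte(s))
  byte[12]=0x89 cont=1 payload=0x09=9: acc |= 9<<0 -> acc=9 shift=7
  byte[13]=0x5B cont=0 payload=0x5B=91: acc |= 91<<7 -> acc=11657 shift=14 [end]
Varint 6: bytes[12:14] = 89 5B -> value 11657 (2 byte(s))

Answer: 2 4 1 3 2 2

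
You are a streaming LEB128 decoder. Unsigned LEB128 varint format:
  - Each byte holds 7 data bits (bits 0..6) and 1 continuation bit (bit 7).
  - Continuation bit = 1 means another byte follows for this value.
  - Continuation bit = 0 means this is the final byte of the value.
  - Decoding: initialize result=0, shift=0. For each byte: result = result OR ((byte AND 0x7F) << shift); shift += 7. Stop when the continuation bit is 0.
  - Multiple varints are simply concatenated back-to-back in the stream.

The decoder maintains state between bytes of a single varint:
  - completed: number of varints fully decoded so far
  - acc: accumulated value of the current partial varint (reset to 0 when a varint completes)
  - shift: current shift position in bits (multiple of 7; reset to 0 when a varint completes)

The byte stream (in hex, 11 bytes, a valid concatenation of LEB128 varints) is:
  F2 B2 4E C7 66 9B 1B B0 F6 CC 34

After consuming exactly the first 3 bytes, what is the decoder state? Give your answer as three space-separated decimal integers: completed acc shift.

byte[0]=0xF2 cont=1 payload=0x72: acc |= 114<<0 -> completed=0 acc=114 shift=7
byte[1]=0xB2 cont=1 payload=0x32: acc |= 50<<7 -> completed=0 acc=6514 shift=14
byte[2]=0x4E cont=0 payload=0x4E: varint #1 complete (value=1284466); reset -> completed=1 acc=0 shift=0

Answer: 1 0 0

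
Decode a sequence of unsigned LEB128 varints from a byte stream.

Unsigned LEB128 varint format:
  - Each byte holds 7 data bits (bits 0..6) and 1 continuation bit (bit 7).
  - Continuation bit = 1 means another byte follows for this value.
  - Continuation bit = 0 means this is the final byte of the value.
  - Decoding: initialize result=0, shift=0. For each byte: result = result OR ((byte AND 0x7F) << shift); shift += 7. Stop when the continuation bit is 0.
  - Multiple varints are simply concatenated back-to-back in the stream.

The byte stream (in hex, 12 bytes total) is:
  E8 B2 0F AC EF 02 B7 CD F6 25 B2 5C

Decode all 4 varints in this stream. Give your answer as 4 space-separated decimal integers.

  byte[0]=0xE8 cont=1 payload=0x68=104: acc |= 104<<0 -> acc=104 shift=7
  byte[1]=0xB2 cont=1 payload=0x32=50: acc |= 50<<7 -> acc=6504 shift=14
  byte[2]=0x0F cont=0 payload=0x0F=15: acc |= 15<<14 -> acc=252264 shift=21 [end]
Varint 1: bytes[0:3] = E8 B2 0F -> value 252264 (3 byte(s))
  byte[3]=0xAC cont=1 payload=0x2C=44: acc |= 44<<0 -> acc=44 shift=7
  byte[4]=0xEF cont=1 payload=0x6F=111: acc |= 111<<7 -> acc=14252 shift=14
  byte[5]=0x02 cont=0 payload=0x02=2: acc |= 2<<14 -> acc=47020 shift=21 [end]
Varint 2: bytes[3:6] = AC EF 02 -> value 47020 (3 byte(s))
  byte[6]=0xB7 cont=1 payload=0x37=55: acc |= 55<<0 -> acc=55 shift=7
  byte[7]=0xCD cont=1 payload=0x4D=77: acc |= 77<<7 -> acc=9911 shift=14
  byte[8]=0xF6 cont=1 payload=0x76=118: acc |= 118<<14 -> acc=1943223 shift=21
  byte[9]=0x25 cont=0 payload=0x25=37: acc |= 37<<21 -> acc=79537847 shift=28 [end]
Varint 3: bytes[6:10] = B7 CD F6 25 -> value 79537847 (4 byte(s))
  byte[10]=0xB2 cont=1 payload=0x32=50: acc |= 50<<0 -> acc=50 shift=7
  byte[11]=0x5C cont=0 payload=0x5C=92: acc |= 92<<7 -> acc=11826 shift=14 [end]
Varint 4: bytes[10:12] = B2 5C -> value 11826 (2 byte(s))

Answer: 252264 47020 79537847 11826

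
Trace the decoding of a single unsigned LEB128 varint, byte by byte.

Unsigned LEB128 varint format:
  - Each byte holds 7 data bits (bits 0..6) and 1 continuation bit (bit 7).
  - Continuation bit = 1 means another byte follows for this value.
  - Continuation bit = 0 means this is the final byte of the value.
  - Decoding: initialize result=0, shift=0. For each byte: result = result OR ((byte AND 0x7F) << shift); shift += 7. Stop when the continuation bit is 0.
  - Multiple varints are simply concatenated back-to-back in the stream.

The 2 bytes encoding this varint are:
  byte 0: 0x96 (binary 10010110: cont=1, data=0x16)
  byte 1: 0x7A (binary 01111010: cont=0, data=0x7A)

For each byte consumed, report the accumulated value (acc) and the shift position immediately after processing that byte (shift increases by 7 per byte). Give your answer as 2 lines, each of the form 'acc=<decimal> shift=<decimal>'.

Answer: acc=22 shift=7
acc=15638 shift=14

Derivation:
byte 0=0x96: payload=0x16=22, contrib = 22<<0 = 22; acc -> 22, shift -> 7
byte 1=0x7A: payload=0x7A=122, contrib = 122<<7 = 15616; acc -> 15638, shift -> 14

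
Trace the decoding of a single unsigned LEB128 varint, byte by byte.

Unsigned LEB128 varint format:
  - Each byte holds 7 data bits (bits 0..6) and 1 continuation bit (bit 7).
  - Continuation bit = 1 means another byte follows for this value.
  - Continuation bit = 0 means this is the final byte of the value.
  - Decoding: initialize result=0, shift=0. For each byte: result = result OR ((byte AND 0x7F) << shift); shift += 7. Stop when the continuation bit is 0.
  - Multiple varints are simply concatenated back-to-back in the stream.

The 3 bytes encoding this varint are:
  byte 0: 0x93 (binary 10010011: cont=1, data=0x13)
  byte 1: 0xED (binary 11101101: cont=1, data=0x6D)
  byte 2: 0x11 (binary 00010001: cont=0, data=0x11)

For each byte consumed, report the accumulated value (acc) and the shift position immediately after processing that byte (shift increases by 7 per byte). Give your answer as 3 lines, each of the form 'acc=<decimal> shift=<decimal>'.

Answer: acc=19 shift=7
acc=13971 shift=14
acc=292499 shift=21

Derivation:
byte 0=0x93: payload=0x13=19, contrib = 19<<0 = 19; acc -> 19, shift -> 7
byte 1=0xED: payload=0x6D=109, contrib = 109<<7 = 13952; acc -> 13971, shift -> 14
byte 2=0x11: payload=0x11=17, contrib = 17<<14 = 278528; acc -> 292499, shift -> 21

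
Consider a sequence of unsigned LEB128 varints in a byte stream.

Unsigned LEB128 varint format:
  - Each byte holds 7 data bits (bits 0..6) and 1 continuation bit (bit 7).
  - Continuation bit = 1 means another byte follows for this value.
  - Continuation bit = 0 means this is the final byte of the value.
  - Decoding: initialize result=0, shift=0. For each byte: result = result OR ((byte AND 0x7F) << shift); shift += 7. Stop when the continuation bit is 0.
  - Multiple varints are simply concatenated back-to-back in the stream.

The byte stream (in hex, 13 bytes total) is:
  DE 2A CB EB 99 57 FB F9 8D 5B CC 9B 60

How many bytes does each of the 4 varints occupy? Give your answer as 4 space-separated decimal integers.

  byte[0]=0xDE cont=1 payload=0x5E=94: acc |= 94<<0 -> acc=94 shift=7
  byte[1]=0x2A cont=0 payload=0x2A=42: acc |= 42<<7 -> acc=5470 shift=14 [end]
Varint 1: bytes[0:2] = DE 2A -> value 5470 (2 byte(s))
  byte[2]=0xCB cont=1 payload=0x4B=75: acc |= 75<<0 -> acc=75 shift=7
  byte[3]=0xEB cont=1 payload=0x6B=107: acc |= 107<<7 -> acc=13771 shift=14
  byte[4]=0x99 cont=1 payload=0x19=25: acc |= 25<<14 -> acc=423371 shift=21
  byte[5]=0x57 cont=0 payload=0x57=87: acc |= 87<<21 -> acc=182875595 shift=28 [end]
Varint 2: bytes[2:6] = CB EB 99 57 -> value 182875595 (4 byte(s))
  byte[6]=0xFB cont=1 payload=0x7B=123: acc |= 123<<0 -> acc=123 shift=7
  byte[7]=0xF9 cont=1 payload=0x79=121: acc |= 121<<7 -> acc=15611 shift=14
  byte[8]=0x8D cont=1 payload=0x0D=13: acc |= 13<<14 -> acc=228603 shift=21
  byte[9]=0x5B cont=0 payload=0x5B=91: acc |= 91<<21 -> acc=191069435 shift=28 [end]
Varint 3: bytes[6:10] = FB F9 8D 5B -> value 191069435 (4 byte(s))
  byte[10]=0xCC cont=1 payload=0x4C=76: acc |= 76<<0 -> acc=76 shift=7
  byte[11]=0x9B cont=1 payload=0x1B=27: acc |= 27<<7 -> acc=3532 shift=14
  byte[12]=0x60 cont=0 payload=0x60=96: acc |= 96<<14 -> acc=1576396 shift=21 [end]
Varint 4: bytes[10:13] = CC 9B 60 -> value 1576396 (3 byte(s))

Answer: 2 4 4 3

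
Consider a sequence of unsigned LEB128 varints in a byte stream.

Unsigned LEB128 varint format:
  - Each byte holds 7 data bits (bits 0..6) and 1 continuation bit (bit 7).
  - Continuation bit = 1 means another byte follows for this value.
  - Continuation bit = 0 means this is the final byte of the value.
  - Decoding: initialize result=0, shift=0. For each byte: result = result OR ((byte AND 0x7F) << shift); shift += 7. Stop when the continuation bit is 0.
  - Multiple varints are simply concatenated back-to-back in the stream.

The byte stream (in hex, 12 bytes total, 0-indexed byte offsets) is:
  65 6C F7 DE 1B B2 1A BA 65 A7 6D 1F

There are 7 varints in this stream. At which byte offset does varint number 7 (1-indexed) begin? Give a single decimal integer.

  byte[0]=0x65 cont=0 payload=0x65=101: acc |= 101<<0 -> acc=101 shift=7 [end]
Varint 1: bytes[0:1] = 65 -> value 101 (1 byte(s))
  byte[1]=0x6C cont=0 payload=0x6C=108: acc |= 108<<0 -> acc=108 shift=7 [end]
Varint 2: bytes[1:2] = 6C -> value 108 (1 byte(s))
  byte[2]=0xF7 cont=1 payload=0x77=119: acc |= 119<<0 -> acc=119 shift=7
  byte[3]=0xDE cont=1 payload=0x5E=94: acc |= 94<<7 -> acc=12151 shift=14
  byte[4]=0x1B cont=0 payload=0x1B=27: acc |= 27<<14 -> acc=454519 shift=21 [end]
Varint 3: bytes[2:5] = F7 DE 1B -> value 454519 (3 byte(s))
  byte[5]=0xB2 cont=1 payload=0x32=50: acc |= 50<<0 -> acc=50 shift=7
  byte[6]=0x1A cont=0 payload=0x1A=26: acc |= 26<<7 -> acc=3378 shift=14 [end]
Varint 4: bytes[5:7] = B2 1A -> value 3378 (2 byte(s))
  byte[7]=0xBA cont=1 payload=0x3A=58: acc |= 58<<0 -> acc=58 shift=7
  byte[8]=0x65 cont=0 payload=0x65=101: acc |= 101<<7 -> acc=12986 shift=14 [end]
Varint 5: bytes[7:9] = BA 65 -> value 12986 (2 byte(s))
  byte[9]=0xA7 cont=1 payload=0x27=39: acc |= 39<<0 -> acc=39 shift=7
  byte[10]=0x6D cont=0 payload=0x6D=109: acc |= 109<<7 -> acc=13991 shift=14 [end]
Varint 6: bytes[9:11] = A7 6D -> value 13991 (2 byte(s))
  byte[11]=0x1F cont=0 payload=0x1F=31: acc |= 31<<0 -> acc=31 shift=7 [end]
Varint 7: bytes[11:12] = 1F -> value 31 (1 byte(s))

Answer: 11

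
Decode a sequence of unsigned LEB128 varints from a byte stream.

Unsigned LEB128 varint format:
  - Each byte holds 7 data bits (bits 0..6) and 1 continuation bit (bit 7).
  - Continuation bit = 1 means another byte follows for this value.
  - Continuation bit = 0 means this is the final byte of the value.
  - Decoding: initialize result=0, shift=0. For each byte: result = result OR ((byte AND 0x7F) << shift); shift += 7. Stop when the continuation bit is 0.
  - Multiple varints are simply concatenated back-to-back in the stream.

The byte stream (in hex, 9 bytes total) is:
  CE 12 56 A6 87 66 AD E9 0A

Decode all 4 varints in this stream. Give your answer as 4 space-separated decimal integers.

Answer: 2382 86 1672102 177325

Derivation:
  byte[0]=0xCE cont=1 payload=0x4E=78: acc |= 78<<0 -> acc=78 shift=7
  byte[1]=0x12 cont=0 payload=0x12=18: acc |= 18<<7 -> acc=2382 shift=14 [end]
Varint 1: bytes[0:2] = CE 12 -> value 2382 (2 byte(s))
  byte[2]=0x56 cont=0 payload=0x56=86: acc |= 86<<0 -> acc=86 shift=7 [end]
Varint 2: bytes[2:3] = 56 -> value 86 (1 byte(s))
  byte[3]=0xA6 cont=1 payload=0x26=38: acc |= 38<<0 -> acc=38 shift=7
  byte[4]=0x87 cont=1 payload=0x07=7: acc |= 7<<7 -> acc=934 shift=14
  byte[5]=0x66 cont=0 payload=0x66=102: acc |= 102<<14 -> acc=1672102 shift=21 [end]
Varint 3: bytes[3:6] = A6 87 66 -> value 1672102 (3 byte(s))
  byte[6]=0xAD cont=1 payload=0x2D=45: acc |= 45<<0 -> acc=45 shift=7
  byte[7]=0xE9 cont=1 payload=0x69=105: acc |= 105<<7 -> acc=13485 shift=14
  byte[8]=0x0A cont=0 payload=0x0A=10: acc |= 10<<14 -> acc=177325 shift=21 [end]
Varint 4: bytes[6:9] = AD E9 0A -> value 177325 (3 byte(s))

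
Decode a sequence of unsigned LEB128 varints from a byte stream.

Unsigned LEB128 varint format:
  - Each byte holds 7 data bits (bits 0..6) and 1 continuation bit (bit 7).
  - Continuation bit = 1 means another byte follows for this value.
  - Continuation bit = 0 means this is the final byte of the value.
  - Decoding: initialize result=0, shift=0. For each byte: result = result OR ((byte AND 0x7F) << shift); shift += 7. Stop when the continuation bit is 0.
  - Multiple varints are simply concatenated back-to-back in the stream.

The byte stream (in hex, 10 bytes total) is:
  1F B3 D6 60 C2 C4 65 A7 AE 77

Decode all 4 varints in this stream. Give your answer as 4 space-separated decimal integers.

Answer: 31 1583923 1663554 1955623

Derivation:
  byte[0]=0x1F cont=0 payload=0x1F=31: acc |= 31<<0 -> acc=31 shift=7 [end]
Varint 1: bytes[0:1] = 1F -> value 31 (1 byte(s))
  byte[1]=0xB3 cont=1 payload=0x33=51: acc |= 51<<0 -> acc=51 shift=7
  byte[2]=0xD6 cont=1 payload=0x56=86: acc |= 86<<7 -> acc=11059 shift=14
  byte[3]=0x60 cont=0 payload=0x60=96: acc |= 96<<14 -> acc=1583923 shift=21 [end]
Varint 2: bytes[1:4] = B3 D6 60 -> value 1583923 (3 byte(s))
  byte[4]=0xC2 cont=1 payload=0x42=66: acc |= 66<<0 -> acc=66 shift=7
  byte[5]=0xC4 cont=1 payload=0x44=68: acc |= 68<<7 -> acc=8770 shift=14
  byte[6]=0x65 cont=0 payload=0x65=101: acc |= 101<<14 -> acc=1663554 shift=21 [end]
Varint 3: bytes[4:7] = C2 C4 65 -> value 1663554 (3 byte(s))
  byte[7]=0xA7 cont=1 payload=0x27=39: acc |= 39<<0 -> acc=39 shift=7
  byte[8]=0xAE cont=1 payload=0x2E=46: acc |= 46<<7 -> acc=5927 shift=14
  byte[9]=0x77 cont=0 payload=0x77=119: acc |= 119<<14 -> acc=1955623 shift=21 [end]
Varint 4: bytes[7:10] = A7 AE 77 -> value 1955623 (3 byte(s))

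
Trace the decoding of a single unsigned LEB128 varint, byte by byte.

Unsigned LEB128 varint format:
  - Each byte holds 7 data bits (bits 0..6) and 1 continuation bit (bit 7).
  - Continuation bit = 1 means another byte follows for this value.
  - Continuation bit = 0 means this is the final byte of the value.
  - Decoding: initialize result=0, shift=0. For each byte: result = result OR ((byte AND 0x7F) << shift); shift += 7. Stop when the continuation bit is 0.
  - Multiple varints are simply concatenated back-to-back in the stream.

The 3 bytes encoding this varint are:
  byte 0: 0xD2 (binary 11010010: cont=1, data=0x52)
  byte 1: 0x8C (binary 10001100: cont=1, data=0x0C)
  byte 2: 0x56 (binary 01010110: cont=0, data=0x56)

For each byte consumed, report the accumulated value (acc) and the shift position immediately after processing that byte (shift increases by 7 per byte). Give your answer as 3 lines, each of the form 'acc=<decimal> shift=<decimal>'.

Answer: acc=82 shift=7
acc=1618 shift=14
acc=1410642 shift=21

Derivation:
byte 0=0xD2: payload=0x52=82, contrib = 82<<0 = 82; acc -> 82, shift -> 7
byte 1=0x8C: payload=0x0C=12, contrib = 12<<7 = 1536; acc -> 1618, shift -> 14
byte 2=0x56: payload=0x56=86, contrib = 86<<14 = 1409024; acc -> 1410642, shift -> 21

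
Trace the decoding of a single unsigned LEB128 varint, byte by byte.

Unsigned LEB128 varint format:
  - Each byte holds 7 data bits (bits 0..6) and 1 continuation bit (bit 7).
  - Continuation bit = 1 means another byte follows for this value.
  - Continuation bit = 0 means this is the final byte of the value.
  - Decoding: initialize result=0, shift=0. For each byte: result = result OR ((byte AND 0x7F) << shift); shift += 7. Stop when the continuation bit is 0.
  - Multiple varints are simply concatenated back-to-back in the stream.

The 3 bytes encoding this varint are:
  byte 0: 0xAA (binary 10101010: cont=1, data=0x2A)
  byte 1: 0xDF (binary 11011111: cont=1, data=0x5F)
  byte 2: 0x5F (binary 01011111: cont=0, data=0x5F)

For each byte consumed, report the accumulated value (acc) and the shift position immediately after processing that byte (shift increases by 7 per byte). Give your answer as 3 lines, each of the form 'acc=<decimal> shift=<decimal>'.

byte 0=0xAA: payload=0x2A=42, contrib = 42<<0 = 42; acc -> 42, shift -> 7
byte 1=0xDF: payload=0x5F=95, contrib = 95<<7 = 12160; acc -> 12202, shift -> 14
byte 2=0x5F: payload=0x5F=95, contrib = 95<<14 = 1556480; acc -> 1568682, shift -> 21

Answer: acc=42 shift=7
acc=12202 shift=14
acc=1568682 shift=21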